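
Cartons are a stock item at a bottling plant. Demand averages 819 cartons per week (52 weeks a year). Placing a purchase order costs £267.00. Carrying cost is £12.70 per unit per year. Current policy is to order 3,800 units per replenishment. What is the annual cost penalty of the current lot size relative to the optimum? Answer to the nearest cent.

Annual demand D = 819 × 52 = 42,588.
EOQ = √(2DS/H) = √(2 × 42,588 × 267 / 12.7) ≈ 1338.17.
Cost at Q* = (D/Q*)S + (Q*/2)H = √(2DSH) ≈ £16,994.80.
Cost at Q = 3,800: (42,588/3,800)×267 + (3,800/2)×12.7 = £2,992.37 + £24,130.00 = £27,122.37.
Excess = £27,122.37 − £16,994.80 = £10,127.57.

Extra cost ≈ £10,127.57 per year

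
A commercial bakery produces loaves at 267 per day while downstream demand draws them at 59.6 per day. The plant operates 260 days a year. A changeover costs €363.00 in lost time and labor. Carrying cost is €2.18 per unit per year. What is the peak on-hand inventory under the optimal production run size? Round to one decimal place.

I_max ≈ 2,002.2 loaves

Annual demand D = 59.6 × 260 = 15,496.
Production build-up factor (1 − d/p) = 1 − 59.6/267 = 0.7768.
Q* = √(2DS / (H(1 − d/p))) = √(2 × 15,496 × 363 / (2.18 × 0.7768)).
= √(11,250,096 / 1.6934) ≈ 2577.515.
Maximum inventory = Q*(1 − d/p) = 2577.515 × 0.7768 ≈ 2002.159.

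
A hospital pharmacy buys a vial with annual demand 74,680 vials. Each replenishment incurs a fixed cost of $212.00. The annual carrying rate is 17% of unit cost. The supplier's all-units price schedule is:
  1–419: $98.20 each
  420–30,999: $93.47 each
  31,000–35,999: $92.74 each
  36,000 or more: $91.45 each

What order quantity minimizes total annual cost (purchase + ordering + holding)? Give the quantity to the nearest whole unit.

Q* ≈ 1,412 vials

Holding cost per unit per year at price C is H = 0.17·C.
For each price level, check whether its EOQ is feasible; otherwise the best quantity at that price is the breakpoint.
Tier 1 ($98.20): EOQ = 1377.2 exceeds tier's upper bound 419, so this tier is dominated.
EOQ at $93.47 = 1411.6 (feasible in tier 2): TC = 74,680×$93.47 + (74,680/1411.6)×212 + (1411.6/2)×0.17×$93.47 = $7,002,770.45.
EOQ at $92.74 = 1417.2 < 31000, so use break Q=31000: TC = 74,680×$92.74 + (74,680/31000.0)×212 + (31000.0/2)×0.17×$92.74 = $7,170,703.81.
EOQ at $91.45 = 1427.1 < 36000, so use break Q=36000: TC = 74,680×$91.45 + (74,680/36000.0)×212 + (36000.0/2)×0.17×$91.45 = $7,109,762.78.
Lowest total cost is $7,002,770.45 at Q = 1411.6.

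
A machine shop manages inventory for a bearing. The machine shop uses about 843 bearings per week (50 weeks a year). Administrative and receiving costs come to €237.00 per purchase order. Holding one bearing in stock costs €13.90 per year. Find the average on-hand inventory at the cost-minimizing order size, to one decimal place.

Average inventory ≈ 599.4 bearings

Annual demand D = 843 × 50 = 42,150.
Q* = √(2DS/H) = √(2 × 42,150 × 237 / 13.9) ≈ 1198.89.
Average inventory = Q*/2 ≈ 1198.89 / 2 = 599.447.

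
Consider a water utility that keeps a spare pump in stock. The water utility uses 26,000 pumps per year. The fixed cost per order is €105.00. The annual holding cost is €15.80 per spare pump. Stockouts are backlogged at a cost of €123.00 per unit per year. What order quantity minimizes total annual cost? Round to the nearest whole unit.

With planned backorders, Q* = √(2DS/H) · √((H+B)/B).
√(2DS/H) = √(2 × 26,000 × 105 / 15.8) = 587.852.
√((H+B)/B) = √((15.8+123)/123) = 1.0623.
Q* ≈ 624.468.

Q* ≈ 624 pumps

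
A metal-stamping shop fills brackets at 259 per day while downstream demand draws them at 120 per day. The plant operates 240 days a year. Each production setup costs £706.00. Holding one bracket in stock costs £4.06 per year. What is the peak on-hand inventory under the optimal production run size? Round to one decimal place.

I_max ≈ 2,318.5 brackets

Annual demand D = 120 × 240 = 28,800.
Production build-up factor (1 − d/p) = 1 − 120/259 = 0.5367.
Q* = √(2DS / (H(1 − d/p))) = √(2 × 28,800 × 706 / (4.06 × 0.5367)).
= √(40,665,600 / 2.1789) ≈ 4320.093.
Maximum inventory = Q*(1 − d/p) = 4320.093 × 0.5367 ≈ 2318.505.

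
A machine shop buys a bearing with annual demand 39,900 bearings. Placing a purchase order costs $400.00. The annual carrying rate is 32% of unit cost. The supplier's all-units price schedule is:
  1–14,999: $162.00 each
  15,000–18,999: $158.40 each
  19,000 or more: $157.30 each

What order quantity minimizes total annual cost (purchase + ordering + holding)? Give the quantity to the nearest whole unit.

Q* ≈ 785 bearings

Holding cost per unit per year at price C is H = 0.32·C.
For each price level, check whether its EOQ is feasible; otherwise the best quantity at that price is the breakpoint.
EOQ at $162.00 = 784.7 (feasible in tier 1): TC = 39,900×$162.00 + (39,900/784.7)×400 + (784.7/2)×0.32×$162.00 = $6,504,478.41.
EOQ at $158.40 = 793.6 < 15000, so use break Q=15000: TC = 39,900×$158.40 + (39,900/15000.0)×400 + (15000.0/2)×0.32×$158.40 = $6,701,384.00.
EOQ at $157.30 = 796.3 < 19000, so use break Q=19000: TC = 39,900×$157.30 + (39,900/19000.0)×400 + (19000.0/2)×0.32×$157.30 = $6,755,302.00.
Lowest total cost is $6,504,478.41 at Q = 784.7.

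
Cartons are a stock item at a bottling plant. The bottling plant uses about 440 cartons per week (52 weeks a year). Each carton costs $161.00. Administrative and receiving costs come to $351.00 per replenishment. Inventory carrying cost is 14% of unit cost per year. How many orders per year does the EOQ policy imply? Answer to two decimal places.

Annual demand D = 440 × 52 = 22,880.
Holding cost H = 0.14 × $161.00 = $22.5400 per unit per year.
EOQ = √(2DS/H) = √(2 × 22,880 × 351 / 22.54) ≈ 844.15.
Orders per year = D / Q* = 22,880 / 844.15 ≈ 27.104.

N ≈ 27.10 orders per year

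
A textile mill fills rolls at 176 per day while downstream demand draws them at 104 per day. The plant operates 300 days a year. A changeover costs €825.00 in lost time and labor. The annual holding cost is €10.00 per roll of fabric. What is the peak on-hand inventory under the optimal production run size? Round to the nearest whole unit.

Annual demand D = 104 × 300 = 31,200.
Production build-up factor (1 − d/p) = 1 − 104/176 = 0.4091.
Q* = √(2DS / (H(1 − d/p))) = √(2 × 31,200 × 825 / (10 × 0.4091)).
= √(51,480,000 / 4.0909) ≈ 3547.393.
Maximum inventory = Q*(1 − d/p) = 3547.393 × 0.4091 ≈ 1451.206.

I_max ≈ 1,451 rolls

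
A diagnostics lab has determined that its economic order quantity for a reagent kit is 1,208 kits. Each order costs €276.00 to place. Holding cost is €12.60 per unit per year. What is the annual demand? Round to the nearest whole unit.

D ≈ 33,309 kits per year

Squaring Q* = √(2DS/H) gives Q*² = 2DS/H.
From Q* = √(2DS/H): D = Q*²H / (2S) = 1,208² × 12.6 / (2 × 276) = 33309.287.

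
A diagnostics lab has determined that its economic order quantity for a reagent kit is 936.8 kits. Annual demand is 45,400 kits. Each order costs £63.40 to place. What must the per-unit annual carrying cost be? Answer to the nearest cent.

H ≈ £6.56

Squaring Q* = √(2DS/H) gives Q*² = 2DS/H.
From Q* = √(2DS/H): H = 2DS / Q*² = 2 × 45,400 × 63.4 / 936.8² = 6.5597.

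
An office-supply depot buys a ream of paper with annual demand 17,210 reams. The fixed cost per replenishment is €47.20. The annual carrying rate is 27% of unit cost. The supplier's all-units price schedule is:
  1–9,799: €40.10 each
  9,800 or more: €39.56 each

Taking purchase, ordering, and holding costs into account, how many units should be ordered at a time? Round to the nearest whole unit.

Holding cost per unit per year at price C is H = 0.27·C.
Candidates are each tier's EOQ (if it falls in that tier) and each price-break quantity.
EOQ at €40.10 = 387.4 (feasible in tier 1): TC = 17,210×€40.10 + (17,210/387.4)×47.2 + (387.4/2)×0.27×€40.10 = €694,315.02.
EOQ at €39.56 = 390.0 < 9800, so use break Q=9800: TC = 17,210×€39.56 + (17,210/9800.0)×47.2 + (9800.0/2)×0.27×€39.56 = €733,248.37.
Lowest total cost is €694,315.02 at Q = 387.4.

Q* ≈ 387 reams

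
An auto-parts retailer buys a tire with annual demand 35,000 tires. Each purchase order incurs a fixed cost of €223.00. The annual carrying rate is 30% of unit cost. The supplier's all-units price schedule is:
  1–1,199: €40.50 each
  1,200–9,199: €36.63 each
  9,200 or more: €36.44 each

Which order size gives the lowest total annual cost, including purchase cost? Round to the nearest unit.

Q* ≈ 1,200 tires

Holding cost per unit per year at price C is H = 0.30·C.
Evaluate total cost at each tier's feasible EOQ or, if the EOQ is below the tier, at the tier's minimum quantity.
EOQ at €40.50 = 1133.5 (feasible in tier 1): TC = 35,000×€40.50 + (35,000/1133.5)×223 + (1133.5/2)×0.30×€40.50 = €1,431,271.76.
EOQ at €36.63 = 1191.9 < 1200, so use break Q=1200: TC = 35,000×€36.63 + (35,000/1200.0)×223 + (1200.0/2)×0.30×€36.63 = €1,295,147.57.
EOQ at €36.44 = 1195.0 < 9200, so use break Q=9200: TC = 35,000×€36.44 + (35,000/9200.0)×223 + (9200.0/2)×0.30×€36.44 = €1,326,535.57.
Lowest total cost is €1,295,147.57 at Q = 1200.0.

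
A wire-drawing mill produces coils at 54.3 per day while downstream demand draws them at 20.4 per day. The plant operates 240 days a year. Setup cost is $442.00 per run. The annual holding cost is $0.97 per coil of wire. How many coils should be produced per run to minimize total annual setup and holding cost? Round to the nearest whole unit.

Annual demand D = 20.4 × 240 = 4,896.
Production build-up factor (1 − d/p) = 1 − 20.4/54.3 = 0.6243.
Q* = √(2DS / (H(1 − d/p))) = √(2 × 4,896 × 442 / (0.97 × 0.6243)).
= √(4,328,064 / 0.6056) ≈ 2673.382.

Q* ≈ 2,673 coils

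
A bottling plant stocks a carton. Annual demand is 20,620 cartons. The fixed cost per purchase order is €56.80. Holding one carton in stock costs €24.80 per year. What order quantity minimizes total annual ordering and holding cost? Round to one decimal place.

EOQ = √(2DS / H) = √(2 × 20,620 × 56.8 / 24.8).
= √(2,342,432 / 24.8) = √94,452.9032 ≈ 307.332.

Q* ≈ 307.3 cartons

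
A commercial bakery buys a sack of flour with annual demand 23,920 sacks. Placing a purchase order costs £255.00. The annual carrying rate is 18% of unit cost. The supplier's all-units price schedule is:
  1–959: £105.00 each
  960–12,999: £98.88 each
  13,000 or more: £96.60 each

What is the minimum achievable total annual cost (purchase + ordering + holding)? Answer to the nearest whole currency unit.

Holding cost per unit per year at price C is H = 0.18·C.
Evaluate total cost at each tier's feasible EOQ or, if the EOQ is below the tier, at the tier's minimum quantity.
EOQ at £105.00 = 803.4 (feasible in tier 1): TC = 23,920×£105.00 + (23,920/803.4)×255 + (803.4/2)×0.18×£105.00 = £2,526,784.36.
EOQ at £98.88 = 827.9 < 960, so use break Q=960: TC = 23,920×£98.88 + (23,920/960.0)×255 + (960.0/2)×0.18×£98.88 = £2,380,106.58.
EOQ at £96.60 = 837.6 < 13000, so use break Q=13000: TC = 23,920×£96.60 + (23,920/13000.0)×255 + (13000.0/2)×0.18×£96.60 = £2,424,163.20.
Lowest total cost among the candidates is at Q = 960.0.

TC* ≈ £2,380,107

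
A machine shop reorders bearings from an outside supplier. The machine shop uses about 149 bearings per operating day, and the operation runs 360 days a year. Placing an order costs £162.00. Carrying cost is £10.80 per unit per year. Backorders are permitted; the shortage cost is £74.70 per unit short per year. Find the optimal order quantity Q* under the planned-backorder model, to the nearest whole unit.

Annual demand D = 149 × 360 = 53,640.
With planned backorders, Q* = √(2DS/H) · √((H+B)/B).
√(2DS/H) = √(2 × 53,640 × 162 / 10.8) = 1268.542.
√((H+B)/B) = √((10.8+74.7)/74.7) = 1.0698.
Q* ≈ 1357.150.

Q* ≈ 1,357 bearings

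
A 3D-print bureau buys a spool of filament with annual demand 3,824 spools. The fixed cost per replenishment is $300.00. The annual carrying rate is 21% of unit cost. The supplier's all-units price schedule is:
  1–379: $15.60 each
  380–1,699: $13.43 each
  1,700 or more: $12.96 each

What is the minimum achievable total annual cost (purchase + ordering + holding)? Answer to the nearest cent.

Holding cost per unit per year at price C is H = 0.21·C.
For each price level, check whether its EOQ is feasible; otherwise the best quantity at that price is the breakpoint.
Tier 1 ($15.60): EOQ = 836.9 exceeds tier's upper bound 379, so this tier is dominated.
EOQ at $13.43 = 902.0 (feasible in tier 2): TC = 3,824×$13.43 + (3,824/902.0)×300 + (902.0/2)×0.21×$13.43 = $53,900.12.
EOQ at $12.96 = 918.2 < 1700, so use break Q=1700: TC = 3,824×$12.96 + (3,824/1700.0)×300 + (1700.0/2)×0.21×$12.96 = $52,547.22.
Lowest total cost among the candidates is at Q = 1700.0.

TC* ≈ $52,547.22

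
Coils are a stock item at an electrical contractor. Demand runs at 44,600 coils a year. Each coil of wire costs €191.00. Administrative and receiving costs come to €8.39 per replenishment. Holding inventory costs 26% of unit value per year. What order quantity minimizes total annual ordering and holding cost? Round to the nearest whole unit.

Q* ≈ 123 coils

Holding cost H = 0.26 × €191.00 = €49.6600 per unit per year.
EOQ = √(2DS / H) = √(2 × 44,600 × 8.39 / 49.66).
= √(748,388 / 49.66) = √15,070.2376 ≈ 122.761.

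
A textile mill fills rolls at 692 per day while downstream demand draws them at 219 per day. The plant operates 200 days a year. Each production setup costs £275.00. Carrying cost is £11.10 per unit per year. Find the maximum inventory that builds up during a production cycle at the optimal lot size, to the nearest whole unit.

Annual demand D = 219 × 200 = 43,800.
Production build-up factor (1 − d/p) = 1 − 219/692 = 0.6835.
Q* = √(2DS / (H(1 − d/p))) = √(2 × 43,800 × 275 / (11.1 × 0.6835)).
= √(24,090,000 / 7.5871) ≈ 1781.884.
Maximum inventory = Q*(1 − d/p) = 1781.884 × 0.6835 ≈ 1217.964.

I_max ≈ 1,218 rolls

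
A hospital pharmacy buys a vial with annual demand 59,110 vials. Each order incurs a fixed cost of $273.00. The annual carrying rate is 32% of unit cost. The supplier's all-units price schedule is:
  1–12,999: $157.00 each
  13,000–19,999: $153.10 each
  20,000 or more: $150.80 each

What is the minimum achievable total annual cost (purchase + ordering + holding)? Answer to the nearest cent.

Holding cost per unit per year at price C is H = 0.32·C.
Evaluate total cost at each tier's feasible EOQ or, if the EOQ is below the tier, at the tier's minimum quantity.
EOQ at $157.00 = 801.5 (feasible in tier 1): TC = 59,110×$157.00 + (59,110/801.5)×273 + (801.5/2)×0.32×$157.00 = $9,320,537.22.
EOQ at $153.10 = 811.6 < 13000, so use break Q=13000: TC = 59,110×$153.10 + (59,110/13000.0)×273 + (13000.0/2)×0.32×$153.10 = $9,369,430.31.
EOQ at $150.80 = 817.8 < 20000, so use break Q=20000: TC = 59,110×$150.80 + (59,110/20000.0)×273 + (20000.0/2)×0.32×$150.80 = $9,397,154.85.
Lowest total cost among the candidates is at Q = 801.5.

TC* ≈ $9,320,537.22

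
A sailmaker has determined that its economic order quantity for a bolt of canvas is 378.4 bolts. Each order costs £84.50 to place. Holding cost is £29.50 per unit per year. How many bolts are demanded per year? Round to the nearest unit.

D ≈ 24,994 bolts per year

The basic EOQ model gives Q* = √(2DS/H); rearrange for the unknown.
From Q* = √(2DS/H): D = Q*²H / (2S) = 378.4² × 29.5 / (2 × 84.5) = 24994.104.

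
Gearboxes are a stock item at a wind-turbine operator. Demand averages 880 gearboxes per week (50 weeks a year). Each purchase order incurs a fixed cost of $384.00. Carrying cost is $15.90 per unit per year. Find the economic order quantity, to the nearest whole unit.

Annual demand D = 880 × 50 = 44,000.
EOQ = √(2DS / H) = √(2 × 44,000 × 384 / 15.9).
= √(33,792,000 / 15.9) = √2,125,283.0189 ≈ 1457.835.

Q* ≈ 1,458 gearboxes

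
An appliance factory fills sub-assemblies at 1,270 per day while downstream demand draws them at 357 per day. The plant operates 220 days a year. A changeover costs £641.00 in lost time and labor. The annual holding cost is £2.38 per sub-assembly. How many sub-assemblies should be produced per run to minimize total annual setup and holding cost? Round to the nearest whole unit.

Q* ≈ 7,671 sub-assemblies

Annual demand D = 357 × 220 = 78,540.
Production build-up factor (1 − d/p) = 1 − 357/1,270 = 0.7189.
Q* = √(2DS / (H(1 − d/p))) = √(2 × 78,540 × 641 / (2.38 × 0.7189)).
= √(100,688,280 / 1.711) ≈ 7671.273.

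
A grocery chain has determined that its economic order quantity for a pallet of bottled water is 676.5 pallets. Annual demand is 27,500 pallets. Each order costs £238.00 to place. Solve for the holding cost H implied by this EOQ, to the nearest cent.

H ≈ £28.60

Squaring Q* = √(2DS/H) gives Q*² = 2DS/H.
From Q* = √(2DS/H): H = 2DS / Q*² = 2 × 27,500 × 238 / 676.5² = 28.6025.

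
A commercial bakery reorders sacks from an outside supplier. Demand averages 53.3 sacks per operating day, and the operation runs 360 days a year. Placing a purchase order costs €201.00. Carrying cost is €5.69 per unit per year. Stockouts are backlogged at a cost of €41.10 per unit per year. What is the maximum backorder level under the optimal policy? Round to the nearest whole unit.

Annual demand D = 53.3 × 360 = 19,188.
With planned backorders, Q* = √(2DS/H) · √((H+B)/B).
√(2DS/H) = √(2 × 19,188 × 201 / 5.69) = 1164.318.
√((H+B)/B) = √((5.69+41.1)/41.1) = 1.0670.
Q* ≈ 1242.303.
S* = Q* · H/(H+B) = 1242.303 × 5.69/46.79 ≈ 151.073.

S* ≈ 151 sacks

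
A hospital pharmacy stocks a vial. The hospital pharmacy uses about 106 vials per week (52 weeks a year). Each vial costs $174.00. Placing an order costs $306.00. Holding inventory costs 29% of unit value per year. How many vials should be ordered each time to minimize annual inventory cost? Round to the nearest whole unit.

Q* ≈ 259 vials

Annual demand D = 106 × 52 = 5,512.
Holding cost H = 0.29 × $174.00 = $50.4600 per unit per year.
EOQ = √(2DS / H) = √(2 × 5,512 × 306 / 50.46).
= √(3,373,344 / 50.46) = √66,851.843 ≈ 258.557.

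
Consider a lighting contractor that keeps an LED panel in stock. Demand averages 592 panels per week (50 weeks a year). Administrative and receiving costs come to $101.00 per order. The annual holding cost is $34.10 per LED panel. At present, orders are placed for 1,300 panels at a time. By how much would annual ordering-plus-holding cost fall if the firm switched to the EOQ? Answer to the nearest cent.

Extra cost ≈ $10,185.66 per year

Annual demand D = 592 × 50 = 29,600.
EOQ = √(2DS/H) = √(2 × 29,600 × 101 / 34.1) ≈ 418.74.
Cost at Q* = (D/Q*)S + (Q*/2)H = √(2DSH) ≈ $14,279.03.
Cost at Q = 1,300: (29,600/1,300)×101 + (1,300/2)×34.1 = $2,299.69 + $22,165.00 = $24,464.69.
Excess = $24,464.69 − $14,279.03 = $10,185.66.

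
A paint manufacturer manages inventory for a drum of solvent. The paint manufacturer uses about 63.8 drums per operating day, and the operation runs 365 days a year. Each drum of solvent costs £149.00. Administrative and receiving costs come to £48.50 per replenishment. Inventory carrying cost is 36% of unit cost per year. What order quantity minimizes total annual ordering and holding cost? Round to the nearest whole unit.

Annual demand D = 63.8 × 365 = 23,287.
Holding cost H = 0.36 × £149.00 = £53.6400 per unit per year.
EOQ = √(2DS / H) = √(2 × 23,287 × 48.5 / 53.64).
= √(2,258,839 / 53.64) = √42,111.0925 ≈ 205.210.

Q* ≈ 205 drums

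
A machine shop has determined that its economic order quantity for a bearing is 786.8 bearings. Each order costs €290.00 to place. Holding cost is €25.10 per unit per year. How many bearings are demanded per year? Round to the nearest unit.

Squaring Q* = √(2DS/H) gives Q*² = 2DS/H.
From Q* = √(2DS/H): D = Q*²H / (2S) = 786.8² × 25.1 / (2 × 290) = 26790.106.

D ≈ 26,790 bearings per year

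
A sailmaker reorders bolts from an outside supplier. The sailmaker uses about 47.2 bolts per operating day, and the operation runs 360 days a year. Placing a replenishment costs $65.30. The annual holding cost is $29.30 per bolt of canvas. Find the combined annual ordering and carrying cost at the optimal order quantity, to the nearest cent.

TC* ≈ $8,063.58

Annual demand D = 47.2 × 360 = 16,992.
Q* = √(2DS/H) = √(2 × 16,992 × 65.3 / 29.3) ≈ 275.21.
At the optimum the two cost components are equal, so total cost = 2·(Q*/2)H = Q*·H.
Minimum total = √(2DSH) = √(2 × 16,992 × 65.3 × 29.3) ≈ 8063.575.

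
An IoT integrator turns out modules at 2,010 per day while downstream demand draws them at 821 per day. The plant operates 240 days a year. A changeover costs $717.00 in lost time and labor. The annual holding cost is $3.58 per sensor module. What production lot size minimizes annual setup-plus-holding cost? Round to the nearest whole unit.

Annual demand D = 821 × 240 = 197,040.
Production build-up factor (1 − d/p) = 1 − 821/2,010 = 0.5915.
Q* = √(2DS / (H(1 − d/p))) = √(2 × 197,040 × 717 / (3.58 × 0.5915)).
= √(282,555,360 / 2.1177) ≈ 11550.941.

Q* ≈ 11,551 modules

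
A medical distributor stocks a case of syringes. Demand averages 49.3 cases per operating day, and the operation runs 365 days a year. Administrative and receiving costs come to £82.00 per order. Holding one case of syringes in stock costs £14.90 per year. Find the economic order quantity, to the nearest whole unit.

Annual demand D = 49.3 × 365 = 17,994.5.
EOQ = √(2DS / H) = √(2 × 17,994.5 × 82 / 14.9).
= √(2,951,098 / 14.9) = √198,060.2685 ≈ 445.040.

Q* ≈ 445 cases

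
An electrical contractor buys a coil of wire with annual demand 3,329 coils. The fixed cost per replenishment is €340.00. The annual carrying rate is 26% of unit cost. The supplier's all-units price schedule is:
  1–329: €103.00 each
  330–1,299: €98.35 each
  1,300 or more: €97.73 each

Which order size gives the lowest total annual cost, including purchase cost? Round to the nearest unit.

Q* ≈ 330 coils

Holding cost per unit per year at price C is H = 0.26·C.
Candidates are each tier's EOQ (if it falls in that tier) and each price-break quantity.
EOQ at €103.00 = 290.7 (feasible in tier 1): TC = 3,329×€103.00 + (3,329/290.7)×340 + (290.7/2)×0.26×€103.00 = €350,673.04.
EOQ at €98.35 = 297.5 < 330, so use break Q=330: TC = 3,329×€98.35 + (3,329/330.0)×340 + (330.0/2)×0.26×€98.35 = €335,056.24.
EOQ at €97.73 = 298.5 < 1300, so use break Q=1300: TC = 3,329×€97.73 + (3,329/1300.0)×340 + (1300.0/2)×0.26×€97.73 = €342,730.20.
Lowest total cost is €335,056.24 at Q = 330.0.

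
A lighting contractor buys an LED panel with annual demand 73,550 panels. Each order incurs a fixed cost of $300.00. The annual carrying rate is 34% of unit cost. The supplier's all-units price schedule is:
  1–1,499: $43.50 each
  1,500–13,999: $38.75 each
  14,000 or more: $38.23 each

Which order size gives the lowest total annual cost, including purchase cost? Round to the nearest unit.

Q* ≈ 1,830 panels

Holding cost per unit per year at price C is H = 0.34·C.
Candidates are each tier's EOQ (if it falls in that tier) and each price-break quantity.
Tier 1 ($43.50): EOQ = 1727.4 exceeds tier's upper bound 1499, so this tier is dominated.
EOQ at $38.75 = 1830.2 (feasible in tier 2): TC = 73,550×$38.75 + (73,550/1830.2)×300 + (1830.2/2)×0.34×$38.75 = $2,874,175.00.
EOQ at $38.23 = 1842.6 < 14000, so use break Q=14000: TC = 73,550×$38.23 + (73,550/14000.0)×300 + (14000.0/2)×0.34×$38.23 = $2,904,379.97.
Lowest total cost is $2,874,175.00 at Q = 1830.2.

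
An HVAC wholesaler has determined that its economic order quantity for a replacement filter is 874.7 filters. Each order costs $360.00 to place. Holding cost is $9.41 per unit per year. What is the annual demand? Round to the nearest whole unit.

Invert the EOQ relation Q*² = 2DS/H.
From Q* = √(2DS/H): D = Q*²H / (2S) = 874.7² × 9.41 / (2 × 360) = 9999.433.

D ≈ 9,999 filters per year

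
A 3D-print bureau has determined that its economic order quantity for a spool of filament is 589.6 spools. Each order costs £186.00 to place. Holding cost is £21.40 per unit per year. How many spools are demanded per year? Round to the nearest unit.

D ≈ 19,998 spools per year

The basic EOQ model gives Q* = √(2DS/H); rearrange for the unknown.
From Q* = √(2DS/H): D = Q*²H / (2S) = 589.6² × 21.4 / (2 × 186) = 19997.964.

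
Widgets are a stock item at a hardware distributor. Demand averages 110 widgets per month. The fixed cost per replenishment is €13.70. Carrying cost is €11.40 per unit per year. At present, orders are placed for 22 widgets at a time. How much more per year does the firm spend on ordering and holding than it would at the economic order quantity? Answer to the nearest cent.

Annual demand D = 110 × 12 = 1,320.
EOQ = √(2DS/H) = √(2 × 1,320 × 13.7 / 11.4) ≈ 56.33.
Cost at Q* = (D/Q*)S + (Q*/2)H = √(2DSH) ≈ €642.12.
Cost at Q = 22: (1,320/22)×13.7 + (22/2)×11.4 = €822.00 + €125.40 = €947.40.
Excess = €947.40 − €642.12 = €305.28.

Extra cost ≈ €305.28 per year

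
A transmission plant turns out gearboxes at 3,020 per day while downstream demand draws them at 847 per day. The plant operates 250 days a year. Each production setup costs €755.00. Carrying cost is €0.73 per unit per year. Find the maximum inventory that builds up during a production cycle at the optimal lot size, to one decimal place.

I_max ≈ 17,752.7 gearboxes

Annual demand D = 847 × 250 = 211,750.
Production build-up factor (1 − d/p) = 1 − 847/3,020 = 0.7195.
Q* = √(2DS / (H(1 − d/p))) = √(2 × 211,750 × 755 / (0.73 × 0.7195)).
= √(319,742,500 / 0.5253) ≈ 24672.455.
Maximum inventory = Q*(1 − d/p) = 24672.455 × 0.7195 ≈ 17752.730.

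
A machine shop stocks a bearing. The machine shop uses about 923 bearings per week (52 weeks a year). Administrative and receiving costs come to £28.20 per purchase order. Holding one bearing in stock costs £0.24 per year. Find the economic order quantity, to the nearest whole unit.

Annual demand D = 923 × 52 = 47,996.
EOQ = √(2DS / H) = √(2 × 47,996 × 28.2 / 0.24).
= √(2,706,974.4 / 0.24) = √11,279,060 ≈ 3358.431.

Q* ≈ 3,358 bearings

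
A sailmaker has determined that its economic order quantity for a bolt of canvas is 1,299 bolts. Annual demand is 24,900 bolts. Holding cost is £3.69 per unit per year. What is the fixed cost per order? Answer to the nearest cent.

Invert the EOQ relation Q*² = 2DS/H.
From Q* = √(2DS/H): S = Q*²H / (2D) = 1,299² × 3.69 / (2 × 24,900) = 125.0303.

S ≈ £125.03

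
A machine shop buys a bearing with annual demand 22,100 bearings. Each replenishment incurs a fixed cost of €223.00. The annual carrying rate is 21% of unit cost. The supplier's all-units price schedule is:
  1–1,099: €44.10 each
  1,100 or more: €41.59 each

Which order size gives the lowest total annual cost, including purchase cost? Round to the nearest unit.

Q* ≈ 1,100 bearings

Holding cost per unit per year at price C is H = 0.21·C.
For each price level, check whether its EOQ is feasible; otherwise the best quantity at that price is the breakpoint.
EOQ at €44.10 = 1031.7 (feasible in tier 1): TC = 22,100×€44.10 + (22,100/1031.7)×223 + (1031.7/2)×0.21×€44.10 = €984,164.16.
EOQ at €41.59 = 1062.3 < 1100, so use break Q=1100: TC = 22,100×€41.59 + (22,100/1100.0)×223 + (1100.0/2)×0.21×€41.59 = €928,422.92.
Lowest total cost is €928,422.92 at Q = 1100.0.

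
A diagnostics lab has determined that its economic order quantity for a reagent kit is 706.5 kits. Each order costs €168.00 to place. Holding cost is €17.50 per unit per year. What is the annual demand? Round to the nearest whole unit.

Squaring Q* = √(2DS/H) gives Q*² = 2DS/H.
From Q* = √(2DS/H): D = Q*²H / (2S) = 706.5² × 17.5 / (2 × 168) = 25996.992.

D ≈ 25,997 kits per year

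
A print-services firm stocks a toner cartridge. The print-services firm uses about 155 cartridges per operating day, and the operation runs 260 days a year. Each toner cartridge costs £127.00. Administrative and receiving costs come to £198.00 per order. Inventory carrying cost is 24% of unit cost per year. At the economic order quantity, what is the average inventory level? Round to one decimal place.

Average inventory ≈ 361.8 cartridges

Annual demand D = 155 × 260 = 40,300.
Holding cost H = 0.24 × £127.00 = £30.4800 per unit per year.
Q* = √(2DS/H) = √(2 × 40,300 × 198 / 30.48) ≈ 723.59.
Average inventory = Q*/2 ≈ 723.59 / 2 = 361.795.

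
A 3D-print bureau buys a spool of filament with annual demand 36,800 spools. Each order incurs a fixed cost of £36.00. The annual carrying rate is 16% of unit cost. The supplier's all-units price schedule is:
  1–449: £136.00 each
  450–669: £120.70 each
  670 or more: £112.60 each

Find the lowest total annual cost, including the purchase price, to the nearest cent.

TC* ≈ £4,151,692.67

Holding cost per unit per year at price C is H = 0.16·C.
Candidates are each tier's EOQ (if it falls in that tier) and each price-break quantity.
EOQ at £136.00 = 348.9 (feasible in tier 1): TC = 36,800×£136.00 + (36,800/348.9)×36 + (348.9/2)×0.16×£136.00 = £5,012,393.11.
EOQ at £120.70 = 370.4 < 450, so use break Q=450: TC = 36,800×£120.70 + (36,800/450.0)×36 + (450.0/2)×0.16×£120.70 = £4,449,049.20.
EOQ at £112.60 = 383.5 < 670, so use break Q=670: TC = 36,800×£112.60 + (36,800/670.0)×36 + (670.0/2)×0.16×£112.60 = £4,151,692.67.
Lowest total cost among the candidates is at Q = 670.0.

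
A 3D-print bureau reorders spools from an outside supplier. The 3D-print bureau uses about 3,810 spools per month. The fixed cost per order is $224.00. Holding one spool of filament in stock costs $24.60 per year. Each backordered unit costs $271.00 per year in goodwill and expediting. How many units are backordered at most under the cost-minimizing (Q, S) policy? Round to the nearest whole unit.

S* ≈ 79 spools

Annual demand D = 3,810 × 12 = 45,720.
With planned backorders, Q* = √(2DS/H) · √((H+B)/B).
√(2DS/H) = √(2 × 45,720 × 224 / 24.6) = 912.483.
√((H+B)/B) = √((24.6+271)/271) = 1.0444.
Q* ≈ 952.998.
S* = Q* · H/(H+B) = 952.998 × 24.6/295.6 ≈ 79.309.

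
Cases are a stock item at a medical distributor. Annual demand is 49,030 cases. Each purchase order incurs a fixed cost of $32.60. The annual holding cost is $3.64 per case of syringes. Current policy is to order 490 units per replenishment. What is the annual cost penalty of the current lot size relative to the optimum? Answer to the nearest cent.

Extra cost ≈ $742.61 per year

EOQ = √(2DS/H) = √(2 × 49,030 × 32.6 / 3.64) ≈ 937.14.
Cost at Q* = (D/Q*)S + (Q*/2)H = √(2DSH) ≈ $3,411.19.
Cost at Q = 490: (49,030/490)×32.6 + (490/2)×3.64 = $3,262.00 + $891.80 = $4,153.80.
Excess = $4,153.80 − $3,411.19 = $742.61.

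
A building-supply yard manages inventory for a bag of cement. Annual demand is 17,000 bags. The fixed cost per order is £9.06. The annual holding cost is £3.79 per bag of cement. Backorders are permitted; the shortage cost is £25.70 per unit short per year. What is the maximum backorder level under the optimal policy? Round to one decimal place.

S* ≈ 39.2 bags

With planned backorders, Q* = √(2DS/H) · √((H+B)/B).
√(2DS/H) = √(2 × 17,000 × 9.06 / 3.79) = 285.091.
√((H+B)/B) = √((3.79+25.7)/25.7) = 1.0712.
Q* ≈ 305.390.
S* = Q* · H/(H+B) = 305.390 × 3.79/29.49 ≈ 39.248.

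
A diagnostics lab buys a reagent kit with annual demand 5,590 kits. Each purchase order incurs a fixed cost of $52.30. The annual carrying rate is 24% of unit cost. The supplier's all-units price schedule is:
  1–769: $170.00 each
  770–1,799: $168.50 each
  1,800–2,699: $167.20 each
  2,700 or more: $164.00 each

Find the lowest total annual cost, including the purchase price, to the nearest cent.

TC* ≈ $955,184.29

Holding cost per unit per year at price C is H = 0.24·C.
Evaluate total cost at each tier's feasible EOQ or, if the EOQ is below the tier, at the tier's minimum quantity.
EOQ at $170.00 = 119.7 (feasible in tier 1): TC = 5,590×$170.00 + (5,590/119.7)×52.3 + (119.7/2)×0.24×$170.00 = $955,184.29.
EOQ at $168.50 = 120.2 < 770, so use break Q=770: TC = 5,590×$168.50 + (5,590/770.0)×52.3 + (770.0/2)×0.24×$168.50 = $957,864.08.
EOQ at $167.20 = 120.7 < 1800, so use break Q=1800: TC = 5,590×$167.20 + (5,590/1800.0)×52.3 + (1800.0/2)×0.24×$167.20 = $970,925.62.
EOQ at $164.00 = 121.9 < 2700, so use break Q=2700: TC = 5,590×$164.00 + (5,590/2700.0)×52.3 + (2700.0/2)×0.24×$164.00 = $970,004.28.
Lowest total cost among the candidates is at Q = 119.7.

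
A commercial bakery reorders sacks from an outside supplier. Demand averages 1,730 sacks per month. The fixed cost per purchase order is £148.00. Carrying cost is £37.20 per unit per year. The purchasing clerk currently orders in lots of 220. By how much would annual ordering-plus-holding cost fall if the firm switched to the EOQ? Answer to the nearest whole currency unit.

Annual demand D = 1,730 × 12 = 20,760.
EOQ = √(2DS/H) = √(2 × 20,760 × 148 / 37.2) ≈ 406.43.
Cost at Q* = (D/Q*)S + (Q*/2)H = √(2DSH) ≈ £15,119.28.
Cost at Q = 220: (20,760/220)×148 + (220/2)×37.2 = £13,965.82 + £4,092.00 = £18,057.82.
Excess = £18,057.82 − £15,119.28 = £2,938.54.

Extra cost ≈ £2,939 per year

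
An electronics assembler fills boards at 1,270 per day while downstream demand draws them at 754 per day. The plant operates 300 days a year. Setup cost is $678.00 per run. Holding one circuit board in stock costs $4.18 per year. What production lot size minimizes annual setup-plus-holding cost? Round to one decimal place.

Annual demand D = 754 × 300 = 226,200.
Production build-up factor (1 − d/p) = 1 − 754/1,270 = 0.4063.
Q* = √(2DS / (H(1 − d/p))) = √(2 × 226,200 × 678 / (4.18 × 0.4063)).
= √(306,727,200 / 1.6983) ≈ 13438.940.

Q* ≈ 13,438.9 boards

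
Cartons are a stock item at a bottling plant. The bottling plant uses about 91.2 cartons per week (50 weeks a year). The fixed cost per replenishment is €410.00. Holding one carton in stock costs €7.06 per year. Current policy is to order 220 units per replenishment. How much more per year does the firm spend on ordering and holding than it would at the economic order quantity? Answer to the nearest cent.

Extra cost ≈ €4,136.81 per year

Annual demand D = 91.2 × 50 = 4,560.
EOQ = √(2DS/H) = √(2 × 4,560 × 410 / 7.06) ≈ 727.76.
Cost at Q* = (D/Q*)S + (Q*/2)H = √(2DSH) ≈ €5,137.97.
Cost at Q = 220: (4,560/220)×410 + (220/2)×7.06 = €8,498.18 + €776.60 = €9,274.78.
Excess = €9,274.78 − €5,137.97 = €4,136.81.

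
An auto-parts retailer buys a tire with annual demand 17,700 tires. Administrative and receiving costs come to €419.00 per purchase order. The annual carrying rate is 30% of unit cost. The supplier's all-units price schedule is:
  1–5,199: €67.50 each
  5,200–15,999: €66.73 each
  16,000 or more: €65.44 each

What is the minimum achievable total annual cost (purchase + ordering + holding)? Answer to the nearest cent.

TC* ≈ €1,212,080.90

Holding cost per unit per year at price C is H = 0.30·C.
Candidates are each tier's EOQ (if it falls in that tier) and each price-break quantity.
EOQ at €67.50 = 855.8 (feasible in tier 1): TC = 17,700×€67.50 + (17,700/855.8)×419 + (855.8/2)×0.30×€67.50 = €1,212,080.90.
EOQ at €66.73 = 860.8 < 5200, so use break Q=5200: TC = 17,700×€66.73 + (17,700/5200.0)×419 + (5200.0/2)×0.30×€66.73 = €1,234,596.61.
EOQ at €65.44 = 869.2 < 16000, so use break Q=16000: TC = 17,700×€65.44 + (17,700/16000.0)×419 + (16000.0/2)×0.30×€65.44 = €1,315,807.52.
Lowest total cost among the candidates is at Q = 855.8.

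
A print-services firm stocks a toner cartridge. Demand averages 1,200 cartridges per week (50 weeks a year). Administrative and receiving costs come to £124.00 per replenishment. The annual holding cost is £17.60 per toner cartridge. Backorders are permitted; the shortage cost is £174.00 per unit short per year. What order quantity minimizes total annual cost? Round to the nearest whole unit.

Q* ≈ 965 cartridges

Annual demand D = 1,200 × 50 = 60,000.
With planned backorders, Q* = √(2DS/H) · √((H+B)/B).
√(2DS/H) = √(2 × 60,000 × 124 / 17.6) = 919.486.
√((H+B)/B) = √((17.6+174)/174) = 1.0494.
Q* ≈ 964.869.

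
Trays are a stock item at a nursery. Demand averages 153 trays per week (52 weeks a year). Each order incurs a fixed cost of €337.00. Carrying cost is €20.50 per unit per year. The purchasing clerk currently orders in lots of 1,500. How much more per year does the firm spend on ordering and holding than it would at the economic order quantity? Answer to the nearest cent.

Annual demand D = 153 × 52 = 7,956.
EOQ = √(2DS/H) = √(2 × 7,956 × 337 / 20.5) ≈ 511.45.
Cost at Q* = (D/Q*)S + (Q*/2)H = √(2DSH) ≈ €10,484.66.
Cost at Q = 1,500: (7,956/1,500)×337 + (1,500/2)×20.5 = €1,787.45 + €15,375.00 = €17,162.45.
Excess = €17,162.45 − €10,484.66 = €6,677.79.

Extra cost ≈ €6,677.79 per year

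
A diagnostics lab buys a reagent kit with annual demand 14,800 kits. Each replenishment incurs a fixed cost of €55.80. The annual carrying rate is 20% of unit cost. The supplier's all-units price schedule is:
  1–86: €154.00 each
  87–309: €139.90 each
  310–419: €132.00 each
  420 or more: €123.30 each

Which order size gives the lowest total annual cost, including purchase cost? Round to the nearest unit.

Q* ≈ 420 kits

Holding cost per unit per year at price C is H = 0.20·C.
For each price level, check whether its EOQ is feasible; otherwise the best quantity at that price is the breakpoint.
Tier 1 (€154.00): EOQ = 231.6 exceeds tier's upper bound 86, so this tier is dominated.
EOQ at €139.90 = 243.0 (feasible in tier 2): TC = 14,800×€139.90 + (14,800/243.0)×55.8 + (243.0/2)×0.20×€139.90 = €2,077,318.09.
EOQ at €132.00 = 250.1 < 310, so use break Q=310: TC = 14,800×€132.00 + (14,800/310.0)×55.8 + (310.0/2)×0.20×€132.00 = €1,960,356.00.
EOQ at €123.30 = 258.8 < 420, so use break Q=420: TC = 14,800×€123.30 + (14,800/420.0)×55.8 + (420.0/2)×0.20×€123.30 = €1,831,984.89.
Lowest total cost is €1,831,984.89 at Q = 420.0.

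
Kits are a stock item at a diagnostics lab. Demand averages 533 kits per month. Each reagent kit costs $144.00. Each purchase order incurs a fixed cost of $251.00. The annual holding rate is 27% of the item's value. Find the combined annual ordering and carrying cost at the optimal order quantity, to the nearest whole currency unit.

Annual demand D = 533 × 12 = 6,396.
Holding cost H = 0.27 × $144.00 = $38.8800 per unit per year.
Q* = √(2DS/H) = √(2 × 6,396 × 251 / 38.88) ≈ 287.37.
At Q*, ordering cost (D/Q*)S equals holding cost (Q*/2)H, each = √(DSH/2).
Minimum total = √(2DSH) = √(2 × 6,396 × 251 × 38.88) ≈ 11172.985.

TC* ≈ $11,173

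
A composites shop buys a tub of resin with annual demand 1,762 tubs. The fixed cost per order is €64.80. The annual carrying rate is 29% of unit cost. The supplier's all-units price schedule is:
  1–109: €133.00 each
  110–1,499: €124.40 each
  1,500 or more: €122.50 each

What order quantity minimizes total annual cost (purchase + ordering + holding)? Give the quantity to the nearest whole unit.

Holding cost per unit per year at price C is H = 0.29·C.
For each price level, check whether its EOQ is feasible; otherwise the best quantity at that price is the breakpoint.
EOQ at €133.00 = 76.9 (feasible in tier 1): TC = 1,762×€133.00 + (1,762/76.9)×64.8 + (76.9/2)×0.29×€133.00 = €237,313.77.
EOQ at €124.40 = 79.6 < 110, so use break Q=110: TC = 1,762×€124.40 + (1,762/110.0)×64.8 + (110.0/2)×0.29×€124.40 = €222,214.96.
EOQ at €122.50 = 80.2 < 1500, so use break Q=1500: TC = 1,762×€122.50 + (1,762/1500.0)×64.8 + (1500.0/2)×0.29×€122.50 = €242,564.87.
Lowest total cost is €222,214.96 at Q = 110.0.

Q* ≈ 110 tubs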